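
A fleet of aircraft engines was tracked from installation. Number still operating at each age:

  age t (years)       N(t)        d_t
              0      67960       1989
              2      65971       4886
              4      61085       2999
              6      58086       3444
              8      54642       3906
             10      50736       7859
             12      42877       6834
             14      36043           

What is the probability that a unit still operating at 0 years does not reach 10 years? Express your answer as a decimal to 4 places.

P(fail before 10 | operational at 0) = 1 − N(10)/N(0) = 1 − 50736/67960 = (17224)/67960 = 0.253443.

0.2534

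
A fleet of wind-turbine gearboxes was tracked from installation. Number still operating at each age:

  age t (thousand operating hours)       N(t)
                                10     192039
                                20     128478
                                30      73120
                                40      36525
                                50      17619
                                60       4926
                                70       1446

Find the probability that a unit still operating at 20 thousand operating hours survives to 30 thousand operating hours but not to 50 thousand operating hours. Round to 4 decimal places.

0.4320

This is the probability of reaching 30 but not 50, conditional on being operational at 20: (N(30) − N(50)) / N(20).
= (73120 − 17619) / 128478 = 55501 / 128478 = 0.431988.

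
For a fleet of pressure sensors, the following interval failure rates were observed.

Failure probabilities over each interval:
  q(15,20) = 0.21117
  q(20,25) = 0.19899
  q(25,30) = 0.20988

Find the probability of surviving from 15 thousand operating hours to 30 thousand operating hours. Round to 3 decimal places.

0.499

Chaining the interval survival probabilities: (1 − 0.21117) × (1 − 0.19899) × (1 − 0.20988).
= 0.78883 × 0.80101 × 0.79012 = 0.499246.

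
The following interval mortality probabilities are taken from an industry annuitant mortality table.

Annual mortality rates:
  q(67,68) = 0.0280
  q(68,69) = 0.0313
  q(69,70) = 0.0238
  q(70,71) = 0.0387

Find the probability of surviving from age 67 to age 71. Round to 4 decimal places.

0.8836

P(survive 67→71) = (1 − 0.0280) × (1 − 0.0313) × (1 − 0.0238) × (1 − 0.0387).
= 0.9720 × 0.9687 × 0.9762 × 0.9613 = 0.883595.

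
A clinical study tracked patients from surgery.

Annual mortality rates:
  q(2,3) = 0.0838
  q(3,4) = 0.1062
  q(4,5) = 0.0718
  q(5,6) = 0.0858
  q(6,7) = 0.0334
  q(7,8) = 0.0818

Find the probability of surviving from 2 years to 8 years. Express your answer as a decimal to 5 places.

0.61673

P(survive 2→8) = (1 − 0.0838) × (1 − 0.1062) × (1 − 0.0718) × (1 − 0.0858) × (1 − 0.0334) × (1 − 0.0818).
= 0.9162 × 0.8938 × 0.9282 × 0.9142 × 0.9666 × 0.9182 = 0.616733.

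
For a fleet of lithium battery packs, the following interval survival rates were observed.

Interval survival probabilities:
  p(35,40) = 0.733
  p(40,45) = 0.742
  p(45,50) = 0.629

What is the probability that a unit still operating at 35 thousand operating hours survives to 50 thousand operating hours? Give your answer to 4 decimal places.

Survival from 35 to 50 is the product of surviving each interval: 0.733 × 0.742 × 0.629.
= 0.342104.

0.3421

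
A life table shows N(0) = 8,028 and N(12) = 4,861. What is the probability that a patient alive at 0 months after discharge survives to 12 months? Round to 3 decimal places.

The conditional survival probability is N(12)/N(0) = 4,861/8,028 = 0.605506.

0.606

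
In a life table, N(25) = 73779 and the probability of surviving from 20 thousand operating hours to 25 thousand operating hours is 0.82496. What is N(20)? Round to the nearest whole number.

N(20) = N(25) / p = 73779 / 0.82496 = 89433.

89433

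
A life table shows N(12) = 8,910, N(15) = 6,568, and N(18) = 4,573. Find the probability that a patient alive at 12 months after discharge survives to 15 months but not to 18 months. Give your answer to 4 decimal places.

This is the probability of reaching 15 but not 18, conditional on being alive at 12: (N(15) − N(18)) / N(12).
= (6,568 − 4,573) / 8,910 = 1,995 / 8,910 = 0.223906.

0.2239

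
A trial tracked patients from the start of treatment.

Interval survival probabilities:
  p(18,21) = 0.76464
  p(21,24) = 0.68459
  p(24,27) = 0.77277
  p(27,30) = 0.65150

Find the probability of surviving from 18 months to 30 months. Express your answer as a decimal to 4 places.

P(survive 18→30) = 0.76464 × 0.68459 × 0.77277 × 0.65150.
= 0.263543.

0.2635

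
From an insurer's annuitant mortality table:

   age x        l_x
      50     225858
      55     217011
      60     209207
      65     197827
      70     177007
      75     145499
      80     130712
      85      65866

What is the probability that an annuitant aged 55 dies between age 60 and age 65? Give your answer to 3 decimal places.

0.052

This is the probability of reaching 60 but not 65, conditional on being alive at 55: (l_60 − l_65) / l_55.
= (209207 − 197827) / 217011 = 11380 / 217011 = 0.052440.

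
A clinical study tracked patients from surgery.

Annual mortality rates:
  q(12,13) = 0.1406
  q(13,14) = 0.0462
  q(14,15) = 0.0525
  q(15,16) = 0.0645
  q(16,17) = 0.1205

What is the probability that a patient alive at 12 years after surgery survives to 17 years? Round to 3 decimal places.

0.639

Survival from 12 to 17 is the product of surviving each interval: (1 − 0.1406) × (1 − 0.0462) × (1 − 0.0525) × (1 − 0.0645) × (1 − 0.1205).
= 0.8594 × 0.9538 × 0.9475 × 0.9355 × 0.8795 = 0.639016.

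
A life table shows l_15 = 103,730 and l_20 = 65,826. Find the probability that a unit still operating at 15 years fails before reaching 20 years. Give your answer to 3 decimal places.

P(fail before 20 | operational at 15) = 1 − l_20/l_15 = 1 − 65,826/103,730 = (37,904)/103,730 = 0.365410.

0.365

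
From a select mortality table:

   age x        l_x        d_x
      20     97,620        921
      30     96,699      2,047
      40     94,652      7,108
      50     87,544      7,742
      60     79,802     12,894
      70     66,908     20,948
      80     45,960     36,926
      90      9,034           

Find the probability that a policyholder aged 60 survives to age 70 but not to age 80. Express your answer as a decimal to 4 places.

0.2625

This is the probability of reaching 70 but not 80, conditional on being alive at 60: (l_70 − l_80) / l_60.
= (66,908 − 45,960) / 79,802 = 20,948 / 79,802 = 0.262500.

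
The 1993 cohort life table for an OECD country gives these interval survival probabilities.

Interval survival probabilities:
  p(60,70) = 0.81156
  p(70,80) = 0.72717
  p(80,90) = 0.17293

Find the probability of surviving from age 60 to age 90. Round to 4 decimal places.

The overall survival probability is 0.81156 × 0.72717 × 0.17293.
= 0.102053.

0.1021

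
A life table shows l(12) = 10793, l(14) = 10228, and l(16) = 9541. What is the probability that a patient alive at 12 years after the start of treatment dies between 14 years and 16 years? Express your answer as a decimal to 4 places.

This is the probability of reaching 14 but not 16, conditional on being alive at 12: (l(14) − l(16)) / l(12).
= (10228 − 9541) / 10793 = 687 / 10793 = 0.063652.

0.0637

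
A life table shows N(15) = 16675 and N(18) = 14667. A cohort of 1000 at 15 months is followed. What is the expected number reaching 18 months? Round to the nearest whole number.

880

The relevant probability is 14667/16675 = 0.879580.
Expected number = 1000 × 0.879580 = 880.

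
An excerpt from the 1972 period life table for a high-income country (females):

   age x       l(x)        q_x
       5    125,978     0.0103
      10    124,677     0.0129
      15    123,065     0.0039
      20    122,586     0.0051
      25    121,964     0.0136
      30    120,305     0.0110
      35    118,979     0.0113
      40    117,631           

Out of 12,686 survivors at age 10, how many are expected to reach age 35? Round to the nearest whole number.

12106

The relevant probability is 118,979/124,677 = 0.954298.
Expected number = 12,686 × 0.954298 = 12106.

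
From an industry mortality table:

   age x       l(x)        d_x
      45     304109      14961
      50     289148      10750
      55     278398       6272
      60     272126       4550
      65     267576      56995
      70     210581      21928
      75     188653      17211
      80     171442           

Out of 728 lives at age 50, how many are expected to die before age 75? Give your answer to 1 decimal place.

The relevant probability is 1 − 188653/289148 = 0.347556.
Expected number = 728 × 0.347556 = 253.0.

253.0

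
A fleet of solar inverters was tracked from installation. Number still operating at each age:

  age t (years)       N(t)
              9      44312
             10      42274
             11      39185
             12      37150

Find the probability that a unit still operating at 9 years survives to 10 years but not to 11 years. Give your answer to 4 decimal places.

0.0697

This is the probability of reaching 10 but not 11, conditional on being operational at 9: (N(10) − N(11)) / N(9).
= (42274 − 39185) / 44312 = 3089 / 44312 = 0.069710.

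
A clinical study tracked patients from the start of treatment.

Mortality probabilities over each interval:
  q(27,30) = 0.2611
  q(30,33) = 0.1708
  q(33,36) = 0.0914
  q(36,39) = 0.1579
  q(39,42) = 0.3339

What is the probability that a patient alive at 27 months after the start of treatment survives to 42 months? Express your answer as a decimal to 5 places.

0.31226

Chaining the interval survival probabilities: (1 − 0.2611) × (1 − 0.1708) × (1 − 0.0914) × (1 − 0.1579) × (1 − 0.3339).
= 0.7389 × 0.8292 × 0.9086 × 0.8421 × 0.6661 = 0.312263.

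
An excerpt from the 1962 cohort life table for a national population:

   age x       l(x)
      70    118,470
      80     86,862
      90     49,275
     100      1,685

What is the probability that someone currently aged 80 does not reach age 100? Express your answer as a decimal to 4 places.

0.9806

P(die before 100 | alive at 80) = 1 − l(100)/l(80) = 1 − 1,685/86,862 = (85,177)/86,862 = 0.980601.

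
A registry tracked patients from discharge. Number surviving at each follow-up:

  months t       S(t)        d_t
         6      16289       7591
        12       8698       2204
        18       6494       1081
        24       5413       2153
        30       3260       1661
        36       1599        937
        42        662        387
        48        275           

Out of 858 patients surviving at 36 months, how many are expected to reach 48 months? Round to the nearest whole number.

The relevant probability is 275/1599 = 0.171982.
Expected number = 858 × 0.171982 = 148.

148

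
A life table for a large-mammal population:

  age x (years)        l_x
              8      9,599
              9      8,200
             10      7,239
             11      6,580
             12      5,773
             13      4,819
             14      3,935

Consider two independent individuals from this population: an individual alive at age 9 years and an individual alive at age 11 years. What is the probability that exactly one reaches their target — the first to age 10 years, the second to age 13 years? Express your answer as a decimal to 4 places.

p₁ = l_10/l_9 = 7,239/8,200 = 0.882805; p₂ = l_13/l_11 = 4,819/6,580 = 0.732371.
P(exactly one) = p₁(1−p₂) + (1−p₁)p₂ = 0.236264 + 0.085830 = 0.322094.

0.3221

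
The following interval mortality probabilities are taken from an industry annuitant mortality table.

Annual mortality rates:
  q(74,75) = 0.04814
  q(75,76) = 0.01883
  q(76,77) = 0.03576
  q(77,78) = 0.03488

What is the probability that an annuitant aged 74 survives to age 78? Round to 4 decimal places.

The overall survival probability is (1 − 0.04814) × (1 − 0.01883) × (1 − 0.03576) × (1 − 0.03488).
= 0.95186 × 0.98117 × 0.96424 × 0.96512 = 0.869128.

0.8691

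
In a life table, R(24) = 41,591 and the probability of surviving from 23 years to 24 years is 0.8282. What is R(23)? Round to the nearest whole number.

50219

R(23) = R(24) / p = 41,591 / 0.8282 = 50219.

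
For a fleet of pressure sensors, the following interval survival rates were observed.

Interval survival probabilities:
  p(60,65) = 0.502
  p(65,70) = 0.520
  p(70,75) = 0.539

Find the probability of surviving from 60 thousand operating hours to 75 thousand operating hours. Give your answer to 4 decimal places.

Survival from 60 to 75 is the product of surviving each interval: 0.502 × 0.520 × 0.539.
= 0.140701.

0.1407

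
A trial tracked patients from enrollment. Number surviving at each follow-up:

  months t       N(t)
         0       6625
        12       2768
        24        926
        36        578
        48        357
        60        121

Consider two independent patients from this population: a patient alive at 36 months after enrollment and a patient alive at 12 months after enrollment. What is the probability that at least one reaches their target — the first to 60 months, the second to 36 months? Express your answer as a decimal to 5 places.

0.37444

p₁ = N(60)/N(36) = 121/578 = 0.209343; p₂ = N(36)/N(12) = 578/2768 = 0.208815.
P(at least one) = 1 − (1−p₁)(1−p₂) = 1 − 0.790657 × 0.791185 = 0.374444.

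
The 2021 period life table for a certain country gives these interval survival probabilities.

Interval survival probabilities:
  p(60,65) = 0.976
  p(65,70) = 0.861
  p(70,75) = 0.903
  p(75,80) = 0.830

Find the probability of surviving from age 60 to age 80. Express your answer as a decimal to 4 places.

0.6298

P(survive 60→80) = 0.976 × 0.861 × 0.903 × 0.830.
= 0.629823.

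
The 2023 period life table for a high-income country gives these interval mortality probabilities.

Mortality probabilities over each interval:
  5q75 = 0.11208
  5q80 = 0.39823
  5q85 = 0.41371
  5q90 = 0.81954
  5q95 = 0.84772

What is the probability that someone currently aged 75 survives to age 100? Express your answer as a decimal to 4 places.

Chaining the interval survival probabilities: (1 − 0.11208) × (1 − 0.39823) × (1 − 0.41371) × (1 − 0.81954) × (1 − 0.84772).
= 0.88792 × 0.60177 × 0.58629 × 0.18046 × 0.15228 = 0.008609.

0.0086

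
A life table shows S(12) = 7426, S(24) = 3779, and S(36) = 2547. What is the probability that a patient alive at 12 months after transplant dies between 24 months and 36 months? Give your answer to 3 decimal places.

0.166

This is the probability of reaching 24 but not 36, conditional on being alive at 12: (S(24) − S(36)) / S(12).
= (3779 − 2547) / 7426 = 1232 / 7426 = 0.165904.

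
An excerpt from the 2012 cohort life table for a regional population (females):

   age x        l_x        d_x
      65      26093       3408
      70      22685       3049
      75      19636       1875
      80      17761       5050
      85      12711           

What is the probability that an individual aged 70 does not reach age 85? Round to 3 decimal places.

P(die before 85 | alive at 70) = 1 − l_85/l_70 = 1 − 12711/22685 = (9974)/22685 = 0.439674.

0.440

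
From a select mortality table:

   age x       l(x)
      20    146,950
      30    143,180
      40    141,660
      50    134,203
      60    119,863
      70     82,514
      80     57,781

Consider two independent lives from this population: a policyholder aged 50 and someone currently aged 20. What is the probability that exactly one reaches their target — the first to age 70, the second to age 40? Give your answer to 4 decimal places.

0.3934

p₁ = l(70)/l(50) = 82,514/134,203 = 0.614845; p₂ = l(40)/l(20) = 141,660/146,950 = 0.964001.
P(exactly one) = p₁(1−p₂) + (1−p₁)p₂ = 0.022134 + 0.371290 = 0.393424.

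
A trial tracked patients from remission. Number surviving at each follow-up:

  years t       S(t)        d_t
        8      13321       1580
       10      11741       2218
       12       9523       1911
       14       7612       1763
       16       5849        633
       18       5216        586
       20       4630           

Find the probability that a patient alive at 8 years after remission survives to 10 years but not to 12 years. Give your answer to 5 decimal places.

This is the probability of reaching 10 but not 12, conditional on being alive at 8: (S(10) − S(12)) / S(8).
= (11741 − 9523) / 13321 = 2218 / 13321 = 0.166504.

0.16650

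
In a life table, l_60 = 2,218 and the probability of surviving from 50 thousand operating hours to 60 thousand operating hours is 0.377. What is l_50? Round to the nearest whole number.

l_50 = l_60 / p = 2,218 / 0.377 = 5883.

5883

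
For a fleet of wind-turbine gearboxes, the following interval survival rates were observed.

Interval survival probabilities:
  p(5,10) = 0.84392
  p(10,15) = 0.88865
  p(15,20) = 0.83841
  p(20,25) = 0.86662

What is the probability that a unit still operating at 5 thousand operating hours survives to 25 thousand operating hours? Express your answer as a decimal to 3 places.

0.545

P(survive 5→25) = 0.84392 × 0.88865 × 0.83841 × 0.86662.
= 0.544900.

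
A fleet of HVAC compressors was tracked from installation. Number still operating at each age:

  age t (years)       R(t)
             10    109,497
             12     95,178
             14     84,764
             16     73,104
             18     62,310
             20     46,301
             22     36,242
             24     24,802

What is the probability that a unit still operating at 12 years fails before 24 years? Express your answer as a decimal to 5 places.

P(fail before 24 | operational at 12) = 1 − R(24)/R(12) = 1 − 24,802/95,178 = (70,376)/95,178 = 0.739415.

0.73941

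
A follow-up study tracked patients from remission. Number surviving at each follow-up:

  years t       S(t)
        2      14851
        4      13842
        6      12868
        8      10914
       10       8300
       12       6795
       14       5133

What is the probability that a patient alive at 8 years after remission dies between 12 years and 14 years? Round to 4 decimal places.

This is the probability of reaching 12 but not 14, conditional on being alive at 8: (S(12) − S(14)) / S(8).
= (6795 − 5133) / 10914 = 1662 / 10914 = 0.152281.

0.1523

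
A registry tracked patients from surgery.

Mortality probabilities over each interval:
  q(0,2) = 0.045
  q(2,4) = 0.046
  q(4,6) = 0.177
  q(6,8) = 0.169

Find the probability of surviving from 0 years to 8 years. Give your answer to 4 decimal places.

0.6231

P(survive 0→8) = (1 − 0.045) × (1 − 0.046) × (1 − 0.177) × (1 − 0.169).
= 0.955 × 0.954 × 0.823 × 0.831 = 0.623093.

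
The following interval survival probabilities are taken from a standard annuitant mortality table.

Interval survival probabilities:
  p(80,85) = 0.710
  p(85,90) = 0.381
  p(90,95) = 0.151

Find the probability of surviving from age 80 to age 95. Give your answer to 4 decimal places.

0.0408

P(survive 80→95) = 0.710 × 0.381 × 0.151.
= 0.040847.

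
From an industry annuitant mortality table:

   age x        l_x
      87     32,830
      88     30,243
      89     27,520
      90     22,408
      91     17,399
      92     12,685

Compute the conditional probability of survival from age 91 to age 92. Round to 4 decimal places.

We want 1p91 = l_92/l_91.
The conditional survival probability is l_92/l_91 = 12,685/17,399 = 0.729065.

0.7291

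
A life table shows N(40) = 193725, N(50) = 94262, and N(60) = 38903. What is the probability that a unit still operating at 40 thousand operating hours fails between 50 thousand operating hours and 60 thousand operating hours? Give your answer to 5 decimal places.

0.28576

This is the probability of reaching 50 but not 60, conditional on being operational at 40: (N(50) − N(60)) / N(40).
= (94262 − 38903) / 193725 = 55359 / 193725 = 0.285761.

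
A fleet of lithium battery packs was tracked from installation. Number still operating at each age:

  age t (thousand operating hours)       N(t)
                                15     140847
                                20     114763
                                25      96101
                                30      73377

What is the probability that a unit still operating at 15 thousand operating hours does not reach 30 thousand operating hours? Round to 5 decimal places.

P(fail before 30 | operational at 15) = 1 − N(30)/N(15) = 1 − 73377/140847 = (67470)/140847 = 0.479030.

0.47903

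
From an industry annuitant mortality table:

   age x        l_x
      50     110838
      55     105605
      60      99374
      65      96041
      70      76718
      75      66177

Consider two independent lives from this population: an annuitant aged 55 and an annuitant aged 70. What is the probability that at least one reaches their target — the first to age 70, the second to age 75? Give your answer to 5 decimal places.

p₁ = l_70/l_55 = 76718/105605 = 0.726462; p₂ = l_75/l_70 = 66177/76718 = 0.862601.
P(at least one) = 1 − (1−p₁)(1−p₂) = 1 − 0.273538 × 0.137399 = 0.962416.

0.96242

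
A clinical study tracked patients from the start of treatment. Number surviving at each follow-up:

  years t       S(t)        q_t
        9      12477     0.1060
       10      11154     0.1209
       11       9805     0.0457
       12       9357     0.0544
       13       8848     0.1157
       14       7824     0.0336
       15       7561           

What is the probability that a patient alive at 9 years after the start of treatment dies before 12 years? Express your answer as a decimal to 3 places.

0.250

P(die before 12 | alive at 9) = 1 − S(12)/S(9) = 1 − 9357/12477 = (3120)/12477 = 0.250060.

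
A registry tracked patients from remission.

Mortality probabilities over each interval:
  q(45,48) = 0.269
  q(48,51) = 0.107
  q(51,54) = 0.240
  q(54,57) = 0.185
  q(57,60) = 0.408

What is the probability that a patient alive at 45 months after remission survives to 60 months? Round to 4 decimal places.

The overall survival probability is (1 − 0.269) × (1 − 0.107) × (1 − 0.240) × (1 − 0.185) × (1 − 0.408).
= 0.731 × 0.893 × 0.760 × 0.815 × 0.592 = 0.239366.

0.2394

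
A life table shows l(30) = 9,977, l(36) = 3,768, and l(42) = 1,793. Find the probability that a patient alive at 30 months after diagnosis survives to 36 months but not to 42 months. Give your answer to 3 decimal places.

This is the probability of reaching 36 but not 42, conditional on being alive at 30: (l(36) − l(42)) / l(30).
= (3,768 − 1,793) / 9,977 = 1,975 / 9,977 = 0.197955.

0.198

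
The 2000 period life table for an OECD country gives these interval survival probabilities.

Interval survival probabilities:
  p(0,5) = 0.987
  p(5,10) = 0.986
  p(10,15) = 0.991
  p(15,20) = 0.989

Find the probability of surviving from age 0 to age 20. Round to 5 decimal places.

Chaining the interval survival probabilities: 0.987 × 0.986 × 0.991 × 0.989.
= 0.953815.

0.95381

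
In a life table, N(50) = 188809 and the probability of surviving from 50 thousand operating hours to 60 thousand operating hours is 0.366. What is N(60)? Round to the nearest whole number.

N(60) = N(50) × p = 188809 × 0.366 = 69104.

69104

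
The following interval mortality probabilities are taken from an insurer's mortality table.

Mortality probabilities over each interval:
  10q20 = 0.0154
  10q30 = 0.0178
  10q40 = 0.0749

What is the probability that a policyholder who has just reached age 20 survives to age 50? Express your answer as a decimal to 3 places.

30p20 = (1 − 0.0154) × (1 − 0.0178) × (1 − 0.0749).
= 0.9846 × 0.9822 × 0.9251 = 0.894640.

0.895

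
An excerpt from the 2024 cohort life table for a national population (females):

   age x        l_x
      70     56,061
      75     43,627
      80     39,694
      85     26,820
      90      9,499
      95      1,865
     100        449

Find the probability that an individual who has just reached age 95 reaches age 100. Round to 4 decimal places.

We want 5p95 = l_100/l_95.
The conditional survival probability is l_100/l_95 = 449/1,865 = 0.240751.

0.2408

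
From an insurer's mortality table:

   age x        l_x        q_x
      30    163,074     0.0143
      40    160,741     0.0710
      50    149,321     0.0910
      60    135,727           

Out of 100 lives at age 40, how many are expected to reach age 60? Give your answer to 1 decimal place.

The relevant probability is 135,727/160,741 = 0.844383.
Expected number = 100 × 0.844383 = 84.4.

84.4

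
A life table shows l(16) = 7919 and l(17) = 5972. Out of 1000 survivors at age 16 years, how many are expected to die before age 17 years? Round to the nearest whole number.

The relevant probability is 1 − 5972/7919 = 0.245864.
Expected number = 1000 × 0.245864 = 246.

246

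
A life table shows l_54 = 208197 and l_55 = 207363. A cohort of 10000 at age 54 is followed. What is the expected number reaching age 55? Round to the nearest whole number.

The relevant probability is 207363/208197 = 0.995994.
Expected number = 10000 × 0.995994 = 9960.

9960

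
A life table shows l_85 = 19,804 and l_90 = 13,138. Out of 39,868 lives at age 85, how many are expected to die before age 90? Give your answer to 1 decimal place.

13419.5

The relevant probability is 1 − 13,138/19,804 = 0.336599.
Expected number = 39,868 × 0.336599 = 13419.5.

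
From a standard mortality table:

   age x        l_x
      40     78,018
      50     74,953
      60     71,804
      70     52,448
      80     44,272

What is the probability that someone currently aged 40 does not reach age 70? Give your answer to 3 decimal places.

0.328

P(die before 70 | alive at 40) = 1 − l_70/l_40 = 1 − 52,448/78,018 = (25,570)/78,018 = 0.327745.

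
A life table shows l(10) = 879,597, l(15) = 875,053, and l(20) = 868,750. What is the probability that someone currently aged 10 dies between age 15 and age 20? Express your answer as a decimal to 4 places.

0.0072

This is the probability of reaching 15 but not 20, conditional on being alive at 10: (l(15) − l(20)) / l(10).
= (875,053 − 868,750) / 879,597 = 6,303 / 879,597 = 0.007166.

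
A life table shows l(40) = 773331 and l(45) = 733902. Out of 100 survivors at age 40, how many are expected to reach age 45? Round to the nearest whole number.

95

The relevant probability is 733902/773331 = 0.949014.
Expected number = 100 × 0.949014 = 95.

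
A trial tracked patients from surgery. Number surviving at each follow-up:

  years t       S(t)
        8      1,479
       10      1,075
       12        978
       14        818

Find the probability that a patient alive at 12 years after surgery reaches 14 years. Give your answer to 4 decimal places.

0.8364

The conditional survival probability is S(14)/S(12) = 818/978 = 0.836401.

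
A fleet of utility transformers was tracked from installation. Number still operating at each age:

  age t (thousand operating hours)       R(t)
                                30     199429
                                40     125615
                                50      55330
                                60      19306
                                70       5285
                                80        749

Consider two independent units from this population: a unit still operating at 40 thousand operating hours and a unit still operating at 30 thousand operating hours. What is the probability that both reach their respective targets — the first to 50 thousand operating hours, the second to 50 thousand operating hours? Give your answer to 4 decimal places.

0.1222

p₁ = R(50)/R(40) = 55330/125615 = 0.440473; p₂ = R(50)/R(30) = 55330/199429 = 0.277442.
P(both) = p₁ × p₂ = 0.440473 × 0.277442 = 0.122206.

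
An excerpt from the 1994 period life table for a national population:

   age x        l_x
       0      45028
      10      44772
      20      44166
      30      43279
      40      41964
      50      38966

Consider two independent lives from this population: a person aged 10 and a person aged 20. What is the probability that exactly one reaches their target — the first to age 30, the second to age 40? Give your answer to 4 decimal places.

p₁ = l_30/l_10 = 43279/44772 = 0.966653; p₂ = l_40/l_20 = 41964/44166 = 0.950143.
P(exactly one) = p₁(1−p₂) + (1−p₁)p₂ = 0.048194 + 0.031684 = 0.079879.

0.0799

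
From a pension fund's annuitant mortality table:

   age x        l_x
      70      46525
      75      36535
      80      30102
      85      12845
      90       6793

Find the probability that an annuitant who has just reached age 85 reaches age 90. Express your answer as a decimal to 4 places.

We want 5p85 = l_90/l_85.
The conditional survival probability is l_90/l_85 = 6793/12845 = 0.528844.

0.5288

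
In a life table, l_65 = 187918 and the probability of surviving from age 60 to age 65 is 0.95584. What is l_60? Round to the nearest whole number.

196600

l_60 = l_65 / p = 187918 / 0.95584 = 196600.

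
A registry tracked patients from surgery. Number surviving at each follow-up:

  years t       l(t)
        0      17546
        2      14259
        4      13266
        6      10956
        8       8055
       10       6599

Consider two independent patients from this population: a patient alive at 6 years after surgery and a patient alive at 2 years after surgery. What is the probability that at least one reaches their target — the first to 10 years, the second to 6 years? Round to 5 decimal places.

0.90788

p₁ = l(10)/l(6) = 6599/10956 = 0.602318; p₂ = l(6)/l(2) = 10956/14259 = 0.768357.
P(at least one) = 1 − (1−p₁)(1−p₂) = 1 − 0.397682 × 0.231643 = 0.907880.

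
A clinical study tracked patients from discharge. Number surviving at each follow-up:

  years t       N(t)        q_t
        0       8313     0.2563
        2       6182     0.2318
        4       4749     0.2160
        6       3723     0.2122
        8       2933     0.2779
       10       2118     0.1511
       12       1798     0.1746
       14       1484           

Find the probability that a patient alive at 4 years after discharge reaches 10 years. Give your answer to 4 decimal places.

The conditional survival probability is N(10)/N(4) = 2118/4749 = 0.445989.

0.4460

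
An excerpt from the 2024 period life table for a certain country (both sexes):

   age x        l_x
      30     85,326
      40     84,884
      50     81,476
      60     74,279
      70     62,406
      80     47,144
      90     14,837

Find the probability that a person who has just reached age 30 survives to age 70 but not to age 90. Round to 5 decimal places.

This is the probability of reaching 70 but not 90, conditional on being alive at 30: (l_70 − l_90) / l_30.
= (62,406 − 14,837) / 85,326 = 47,569 / 85,326 = 0.557497.

0.55750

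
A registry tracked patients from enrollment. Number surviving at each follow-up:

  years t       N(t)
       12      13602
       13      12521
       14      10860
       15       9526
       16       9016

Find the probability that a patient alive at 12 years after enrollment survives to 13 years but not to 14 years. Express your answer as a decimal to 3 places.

0.122

This is the probability of reaching 13 but not 14, conditional on being alive at 12: (N(13) − N(14)) / N(12).
= (12521 − 10860) / 13602 = 1661 / 13602 = 0.122114.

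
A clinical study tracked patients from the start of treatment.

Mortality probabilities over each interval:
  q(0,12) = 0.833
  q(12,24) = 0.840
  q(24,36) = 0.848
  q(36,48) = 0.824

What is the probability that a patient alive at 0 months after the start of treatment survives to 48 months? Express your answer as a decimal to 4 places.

Chaining the interval survival probabilities: (1 − 0.833) × (1 − 0.840) × (1 − 0.848) × (1 − 0.824).
= 0.167 × 0.160 × 0.152 × 0.176 = 0.000715.

0.0007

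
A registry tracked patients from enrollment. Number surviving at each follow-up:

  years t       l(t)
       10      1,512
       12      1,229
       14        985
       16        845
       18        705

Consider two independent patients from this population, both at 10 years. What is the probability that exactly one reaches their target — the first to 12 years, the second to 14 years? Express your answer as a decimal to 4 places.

0.4052

p₁ = l(12)/l(10) = 1,229/1,512 = 0.812831; p₂ = l(14)/l(10) = 985/1,512 = 0.651455.
P(exactly one) = p₁(1−p₂) + (1−p₁)p₂ = 0.283308 + 0.121932 = 0.405240.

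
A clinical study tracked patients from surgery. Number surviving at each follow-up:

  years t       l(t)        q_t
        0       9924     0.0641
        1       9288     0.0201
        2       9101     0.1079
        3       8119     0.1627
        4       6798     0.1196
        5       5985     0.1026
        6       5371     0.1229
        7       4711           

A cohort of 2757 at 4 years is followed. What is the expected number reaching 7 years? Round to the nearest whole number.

1911

The relevant probability is 4711/6798 = 0.692998.
Expected number = 2757 × 0.692998 = 1911.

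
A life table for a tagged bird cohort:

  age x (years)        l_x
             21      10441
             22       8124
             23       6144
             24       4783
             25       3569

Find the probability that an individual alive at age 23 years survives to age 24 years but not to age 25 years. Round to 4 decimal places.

This is the probability of reaching 24 but not 25, conditional on being alive at 23: (l_24 − l_25) / l_23.
= (4783 − 3569) / 6144 = 1214 / 6144 = 0.197591.

0.1976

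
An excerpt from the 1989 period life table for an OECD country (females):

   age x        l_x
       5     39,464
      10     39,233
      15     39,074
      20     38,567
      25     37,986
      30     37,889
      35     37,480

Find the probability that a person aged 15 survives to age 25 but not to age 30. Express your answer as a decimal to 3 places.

This is the probability of reaching 25 but not 30, conditional on being alive at 15: (l_25 − l_30) / l_15.
= (37,986 − 37,889) / 39,074 = 97 / 39,074 = 0.002482.

0.002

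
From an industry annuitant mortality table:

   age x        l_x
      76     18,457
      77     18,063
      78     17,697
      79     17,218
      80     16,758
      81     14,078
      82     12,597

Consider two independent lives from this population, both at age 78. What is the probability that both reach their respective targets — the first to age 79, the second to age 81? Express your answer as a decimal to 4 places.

0.7740

p₁ = l_79/l_78 = 17,218/17,697 = 0.972933; p₂ = l_81/l_78 = 14,078/17,697 = 0.795502.
P(both) = p₁ × p₂ = 0.972933 × 0.795502 = 0.773970.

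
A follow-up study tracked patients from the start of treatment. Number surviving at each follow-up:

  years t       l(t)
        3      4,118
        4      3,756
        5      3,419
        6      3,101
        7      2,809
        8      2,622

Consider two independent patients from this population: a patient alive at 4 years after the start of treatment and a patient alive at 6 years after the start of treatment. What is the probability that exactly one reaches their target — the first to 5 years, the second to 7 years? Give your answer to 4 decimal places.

p₁ = l(5)/l(4) = 3,419/3,756 = 0.910277; p₂ = l(7)/l(6) = 2,809/3,101 = 0.905837.
P(exactly one) = p₁(1−p₂) + (1−p₁)p₂ = 0.085714 + 0.081274 = 0.166989.

0.1670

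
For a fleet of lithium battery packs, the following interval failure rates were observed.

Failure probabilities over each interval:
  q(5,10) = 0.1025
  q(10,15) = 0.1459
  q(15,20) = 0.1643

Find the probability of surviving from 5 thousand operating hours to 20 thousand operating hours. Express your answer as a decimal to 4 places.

0.6406

The overall survival probability is (1 − 0.1025) × (1 − 0.1459) × (1 − 0.1643).
= 0.8975 × 0.8541 × 0.8357 = 0.640610.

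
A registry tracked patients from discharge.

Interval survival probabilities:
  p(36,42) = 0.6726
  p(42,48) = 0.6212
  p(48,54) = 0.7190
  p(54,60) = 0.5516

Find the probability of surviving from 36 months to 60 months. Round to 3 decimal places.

0.166

The overall survival probability is 0.6726 × 0.6212 × 0.7190 × 0.5516.
= 0.165707.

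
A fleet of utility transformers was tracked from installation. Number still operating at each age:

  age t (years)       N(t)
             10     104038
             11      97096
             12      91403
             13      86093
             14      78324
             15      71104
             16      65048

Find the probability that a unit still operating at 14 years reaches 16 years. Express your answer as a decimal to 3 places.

The conditional survival probability is N(16)/N(14) = 65048/78324 = 0.830499.

0.830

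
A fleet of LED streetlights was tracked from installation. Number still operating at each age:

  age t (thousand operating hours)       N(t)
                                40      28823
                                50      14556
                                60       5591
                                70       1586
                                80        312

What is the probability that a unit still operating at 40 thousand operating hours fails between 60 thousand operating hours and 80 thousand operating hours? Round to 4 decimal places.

0.1832

This is the probability of reaching 60 but not 80, conditional on being operational at 40: (N(60) − N(80)) / N(40).
= (5591 − 312) / 28823 = 5279 / 28823 = 0.183152.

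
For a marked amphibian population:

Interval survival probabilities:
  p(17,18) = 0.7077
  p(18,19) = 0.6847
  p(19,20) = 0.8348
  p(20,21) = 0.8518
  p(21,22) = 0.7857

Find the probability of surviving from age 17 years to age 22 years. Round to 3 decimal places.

Chaining the interval survival probabilities: 0.7077 × 0.6847 × 0.8348 × 0.8518 × 0.7857.
= 0.270724.

0.271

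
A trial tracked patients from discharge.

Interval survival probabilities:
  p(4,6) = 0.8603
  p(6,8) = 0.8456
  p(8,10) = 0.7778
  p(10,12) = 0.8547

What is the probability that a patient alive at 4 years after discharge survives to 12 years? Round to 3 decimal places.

The overall survival probability is 0.8603 × 0.8456 × 0.7778 × 0.8547.
= 0.483611.

0.484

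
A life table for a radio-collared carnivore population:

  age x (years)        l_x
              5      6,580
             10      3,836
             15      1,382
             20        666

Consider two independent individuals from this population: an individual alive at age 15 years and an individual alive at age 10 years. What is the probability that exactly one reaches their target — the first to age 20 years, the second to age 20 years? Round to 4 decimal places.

p₁ = l_20/l_15 = 666/1,382 = 0.481910; p₂ = l_20/l_10 = 666/3,836 = 0.173618.
P(exactly one) = p₁(1−p₂) + (1−p₁)p₂ = 0.398242 + 0.089950 = 0.488191.

0.4882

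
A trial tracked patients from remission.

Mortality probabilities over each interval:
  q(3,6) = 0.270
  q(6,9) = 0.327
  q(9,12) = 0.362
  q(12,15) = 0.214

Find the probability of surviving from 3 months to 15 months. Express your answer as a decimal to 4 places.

The overall survival probability is (1 − 0.270) × (1 − 0.327) × (1 − 0.362) × (1 − 0.214).
= 0.730 × 0.673 × 0.638 × 0.786 = 0.246366.

0.2464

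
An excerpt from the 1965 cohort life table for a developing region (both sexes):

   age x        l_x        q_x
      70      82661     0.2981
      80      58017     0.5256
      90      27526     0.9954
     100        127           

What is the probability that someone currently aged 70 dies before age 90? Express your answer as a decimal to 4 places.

0.6670

P(die before 90 | alive at 70) = 1 − l_90/l_70 = 1 − 27526/82661 = (55135)/82661 = 0.667001.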